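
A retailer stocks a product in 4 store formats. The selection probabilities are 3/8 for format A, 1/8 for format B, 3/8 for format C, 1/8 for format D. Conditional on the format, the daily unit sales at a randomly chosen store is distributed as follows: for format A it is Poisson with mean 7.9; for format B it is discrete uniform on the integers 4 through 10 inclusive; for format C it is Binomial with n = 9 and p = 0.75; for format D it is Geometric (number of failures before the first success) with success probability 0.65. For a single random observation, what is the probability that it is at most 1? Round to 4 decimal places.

0.1110

Conditional on each format, P(X ≤ 1): A: 0.00329962; B: 0; C: 0.000106812; D: 0.8775.
By total probability, P(X ≤ 1) = 0.375·0.00329962 + 0.125·0 + 0.375·0.000106812 + 0.125·0.8775 = 0.110965.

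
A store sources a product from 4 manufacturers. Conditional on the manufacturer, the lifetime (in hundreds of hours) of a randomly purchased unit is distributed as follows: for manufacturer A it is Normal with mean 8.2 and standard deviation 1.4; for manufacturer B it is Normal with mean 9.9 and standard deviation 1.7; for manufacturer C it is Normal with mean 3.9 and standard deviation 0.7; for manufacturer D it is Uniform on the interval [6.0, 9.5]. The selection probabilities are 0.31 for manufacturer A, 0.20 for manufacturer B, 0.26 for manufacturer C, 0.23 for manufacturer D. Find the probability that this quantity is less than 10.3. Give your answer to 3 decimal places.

0.898

Conditional on each manufacturer, P(X < 10.3): A: 0.933193; B: 0.59301; C: 1; D: 1.
By total probability, P(X < 10.3) = 0.31·0.933193 + 0.2·0.59301 + 0.26·1 + 0.23·1 = 0.897892.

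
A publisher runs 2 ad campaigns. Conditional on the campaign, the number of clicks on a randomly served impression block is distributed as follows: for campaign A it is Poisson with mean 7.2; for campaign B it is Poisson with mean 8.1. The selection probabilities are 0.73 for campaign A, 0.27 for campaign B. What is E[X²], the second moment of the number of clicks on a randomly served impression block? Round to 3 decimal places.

For each component E[X²] = Var + (mean)², giving A: 59.04; B: 73.71.
Overall E[X²] = 0.73·59.04 + 0.27·73.71 = 63.0009.

63.001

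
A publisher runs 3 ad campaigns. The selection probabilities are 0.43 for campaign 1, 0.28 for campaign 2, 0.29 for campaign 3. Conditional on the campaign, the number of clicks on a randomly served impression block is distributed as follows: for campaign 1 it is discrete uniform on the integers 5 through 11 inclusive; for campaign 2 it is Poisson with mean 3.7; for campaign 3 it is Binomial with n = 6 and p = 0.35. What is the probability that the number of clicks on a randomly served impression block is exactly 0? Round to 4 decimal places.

0.0288

Conditional on each campaign, P(X = 0): 1: 0; 2: 0.0247235; 3: 0.0754189.
By total probability, P(X = 0) = 0.43·0 + 0.28·0.0247235 + 0.29·0.0754189 = 0.0287941.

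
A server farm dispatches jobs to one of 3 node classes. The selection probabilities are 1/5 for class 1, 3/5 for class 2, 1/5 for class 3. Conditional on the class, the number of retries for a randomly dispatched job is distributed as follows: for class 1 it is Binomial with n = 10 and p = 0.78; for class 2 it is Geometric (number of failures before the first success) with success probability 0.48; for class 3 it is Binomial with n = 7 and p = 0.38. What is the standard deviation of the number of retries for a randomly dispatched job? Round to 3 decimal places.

2.966

Per component, 1: μ=7.8, E[X²]=62.556; 2: μ=1.08333, E[X²]=3.43056; 3: μ=2.66, E[X²]=8.7248.
E[X] = 0.2·7.8 + 0.6·1.08333 + 0.2·2.66 = 2.742.
E[X²] = 0.2·62.556 + 0.6·3.43056 + 0.2·8.7248 = 16.3145.
Var(X) = E[X²] − (E[X])² = 16.3145 − 7.51856 = 8.79593.
SD(X) = √8.79593 = 2.96579.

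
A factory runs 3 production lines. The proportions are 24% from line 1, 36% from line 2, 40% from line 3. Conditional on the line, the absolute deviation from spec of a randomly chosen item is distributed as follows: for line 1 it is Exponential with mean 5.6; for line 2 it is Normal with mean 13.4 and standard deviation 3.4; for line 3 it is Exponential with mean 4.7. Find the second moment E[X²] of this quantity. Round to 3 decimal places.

For each component E[X²] = Var + (mean)², giving 1: 62.72; 2: 191.12; 3: 44.18.
Overall E[X²] = 0.24·62.72 + 0.36·191.12 + 0.4·44.18 = 101.528.

101.528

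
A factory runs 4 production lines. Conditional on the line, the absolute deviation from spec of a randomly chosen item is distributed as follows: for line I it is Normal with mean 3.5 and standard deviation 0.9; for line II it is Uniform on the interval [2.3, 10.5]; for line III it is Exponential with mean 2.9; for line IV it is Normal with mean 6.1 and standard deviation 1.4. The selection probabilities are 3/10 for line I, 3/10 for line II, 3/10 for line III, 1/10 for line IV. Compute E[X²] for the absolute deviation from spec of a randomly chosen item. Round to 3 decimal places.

26.850

For each component E[X²] = Var + (mean)², giving I: 13.06; II: 46.5633; III: 16.82; IV: 39.17.
Overall E[X²] = 0.3·13.06 + 0.3·46.5633 + 0.3·16.82 + 0.1·39.17 = 26.85.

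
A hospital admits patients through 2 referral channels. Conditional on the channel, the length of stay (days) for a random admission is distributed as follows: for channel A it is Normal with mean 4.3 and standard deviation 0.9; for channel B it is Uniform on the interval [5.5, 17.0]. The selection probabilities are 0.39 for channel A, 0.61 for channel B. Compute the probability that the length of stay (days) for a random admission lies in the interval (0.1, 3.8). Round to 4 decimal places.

0.1128

Conditional on each channel, P(0.1 < X < 3.8): A: 0.289256; B: 0.
By total probability, P(0.1 < X < 3.8) = 0.39·0.289256 + 0.61·0 = 0.11281.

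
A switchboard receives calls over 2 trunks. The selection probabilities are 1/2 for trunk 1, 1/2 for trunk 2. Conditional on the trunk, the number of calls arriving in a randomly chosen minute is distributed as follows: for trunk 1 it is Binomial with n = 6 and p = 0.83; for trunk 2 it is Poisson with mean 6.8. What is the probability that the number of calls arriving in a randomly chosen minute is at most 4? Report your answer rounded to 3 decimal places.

Conditional on each trunk, P(X ≤ 4): 1: 0.271277; 2: 0.192031.
By total probability, P(X ≤ 4) = 0.5·0.271277 + 0.5·0.192031 = 0.231654.

0.232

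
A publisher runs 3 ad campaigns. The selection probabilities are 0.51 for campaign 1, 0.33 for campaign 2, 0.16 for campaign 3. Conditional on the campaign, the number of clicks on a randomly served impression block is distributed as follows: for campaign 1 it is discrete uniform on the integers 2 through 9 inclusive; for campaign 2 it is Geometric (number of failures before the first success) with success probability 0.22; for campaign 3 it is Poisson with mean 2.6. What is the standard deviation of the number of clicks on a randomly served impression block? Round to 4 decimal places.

3.1286

Per component, 1: μ=5.5, E[X²]=35.5; 2: μ=3.54545, E[X²]=28.686; 3: μ=2.6, E[X²]=9.36.
E[X] = 0.51·5.5 + 0.33·3.54545 + 0.16·2.6 = 4.391.
E[X²] = 0.51·35.5 + 0.33·28.686 + 0.16·9.36 = 29.069.
Var(X) = E[X²] − (E[X])² = 29.069 − 19.2809 = 9.78808.
SD(X) = √9.78808 = 3.12859.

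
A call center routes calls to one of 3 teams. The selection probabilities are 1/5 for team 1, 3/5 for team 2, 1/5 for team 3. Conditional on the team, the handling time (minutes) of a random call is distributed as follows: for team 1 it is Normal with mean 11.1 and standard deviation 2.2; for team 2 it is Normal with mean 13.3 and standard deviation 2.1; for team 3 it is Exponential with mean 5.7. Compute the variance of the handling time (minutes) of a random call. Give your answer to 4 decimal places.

Per component, 1: μ=11.1, E[X²]=128.05; 2: μ=13.3, E[X²]=181.3; 3: μ=5.7, E[X²]=64.98.
E[X] = 0.2·11.1 + 0.6·13.3 + 0.2·5.7 = 11.34.
E[X²] = 0.2·128.05 + 0.6·181.3 + 0.2·64.98 = 147.386.
Var(X) = E[X²] − (E[X])² = 147.386 − 128.596 = 18.7904.

18.7904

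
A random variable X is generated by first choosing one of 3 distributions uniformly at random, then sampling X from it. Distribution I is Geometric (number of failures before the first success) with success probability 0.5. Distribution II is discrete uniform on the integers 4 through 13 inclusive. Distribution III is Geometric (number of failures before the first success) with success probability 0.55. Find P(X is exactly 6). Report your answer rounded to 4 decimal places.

Conditional on each component, P(X = 6): I: 0.0078125; II: 0.1; III: 0.00456707.
By total probability, P(X = 6) = 0.333333·0.0078125 + 0.333333·0.1 + 0.333333·0.00456707 = 0.0374599.

0.0375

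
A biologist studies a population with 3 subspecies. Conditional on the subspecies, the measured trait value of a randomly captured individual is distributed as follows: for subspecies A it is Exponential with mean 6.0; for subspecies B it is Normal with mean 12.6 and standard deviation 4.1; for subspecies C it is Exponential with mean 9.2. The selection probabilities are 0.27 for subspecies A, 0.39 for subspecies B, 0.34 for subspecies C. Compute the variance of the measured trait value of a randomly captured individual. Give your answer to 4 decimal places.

Per component, A: μ=6, E[X²]=72; B: μ=12.6, E[X²]=175.57; C: μ=9.2, E[X²]=169.28.
E[X] = 0.27·6 + 0.39·12.6 + 0.34·9.2 = 9.662.
E[X²] = 0.27·72 + 0.39·175.57 + 0.34·169.28 = 145.468.
Var(X) = E[X²] − (E[X])² = 145.468 − 93.3542 = 52.1133.

52.1133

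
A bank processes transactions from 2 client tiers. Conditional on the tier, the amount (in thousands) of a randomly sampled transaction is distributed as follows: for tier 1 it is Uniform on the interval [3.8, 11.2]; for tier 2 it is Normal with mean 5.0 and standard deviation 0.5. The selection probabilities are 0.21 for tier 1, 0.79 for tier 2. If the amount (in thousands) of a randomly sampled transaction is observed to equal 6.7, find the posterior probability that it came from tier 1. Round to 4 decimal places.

0.9358

Likelihoods f(6.7 | ·): 1: 0.135135; 2: 0.00246444.
Posterior ∝ prior × likelihood. Numerator for 1: 0.21·0.135135 = 0.0283784.
Normalizing constant: 0.21·0.135135 + 0.79·0.00246444 = 0.0303253.
P(1 | observation) = 0.0283784 / 0.0303253 = 0.935799.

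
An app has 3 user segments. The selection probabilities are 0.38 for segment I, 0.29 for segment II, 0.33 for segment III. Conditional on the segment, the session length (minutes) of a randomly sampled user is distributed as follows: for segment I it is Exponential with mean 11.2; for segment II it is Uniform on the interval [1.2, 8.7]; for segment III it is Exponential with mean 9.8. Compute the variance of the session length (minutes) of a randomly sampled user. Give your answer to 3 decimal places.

Per component, I: μ=11.2, E[X²]=250.88; II: μ=4.95, E[X²]=29.19; III: μ=9.8, E[X²]=192.08.
E[X] = 0.38·11.2 + 0.29·4.95 + 0.33·9.8 = 8.9255.
E[X²] = 0.38·250.88 + 0.29·29.19 + 0.33·192.08 = 167.186.
Var(X) = E[X²] − (E[X])² = 167.186 − 79.6646 = 87.5213.

87.521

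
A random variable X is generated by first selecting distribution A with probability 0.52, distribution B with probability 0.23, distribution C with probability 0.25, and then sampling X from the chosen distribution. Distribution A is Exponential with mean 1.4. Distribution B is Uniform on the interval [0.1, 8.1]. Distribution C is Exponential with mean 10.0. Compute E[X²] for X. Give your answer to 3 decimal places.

For each component E[X²] = Var + (mean)², giving A: 3.92; B: 22.1433; C: 200.
Overall E[X²] = 0.52·3.92 + 0.23·22.1433 + 0.25·200 = 57.1314.

57.131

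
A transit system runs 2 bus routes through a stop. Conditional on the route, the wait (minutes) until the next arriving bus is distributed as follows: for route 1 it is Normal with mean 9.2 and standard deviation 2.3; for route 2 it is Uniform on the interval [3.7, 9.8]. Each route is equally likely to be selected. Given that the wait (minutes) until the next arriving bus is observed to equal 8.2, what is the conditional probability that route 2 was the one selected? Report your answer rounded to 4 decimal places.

Likelihoods f(8.2 | ·): 1: 0.15781; 2: 0.163934.
Posterior ∝ prior × likelihood. Numerator for 2: 0.5·0.163934 = 0.0819672.
Normalizing constant: 0.5·0.15781 + 0.5·0.163934 = 0.160872.
P(2 | observation) = 0.0819672 / 0.160872 = 0.509518.

0.5095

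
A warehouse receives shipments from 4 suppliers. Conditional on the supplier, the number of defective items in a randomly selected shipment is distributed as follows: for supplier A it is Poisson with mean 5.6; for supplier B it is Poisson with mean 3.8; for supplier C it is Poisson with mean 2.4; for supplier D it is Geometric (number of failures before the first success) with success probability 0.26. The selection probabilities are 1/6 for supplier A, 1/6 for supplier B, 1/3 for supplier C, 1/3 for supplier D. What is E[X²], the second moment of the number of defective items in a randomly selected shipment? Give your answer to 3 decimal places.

For each component E[X²] = Var + (mean)², giving A: 36.96; B: 18.24; C: 8.16; D: 19.0473.
Overall E[X²] = 0.166667·36.96 + 0.166667·18.24 + 0.333333·8.16 + 0.333333·19.0473 = 18.2691.

18.269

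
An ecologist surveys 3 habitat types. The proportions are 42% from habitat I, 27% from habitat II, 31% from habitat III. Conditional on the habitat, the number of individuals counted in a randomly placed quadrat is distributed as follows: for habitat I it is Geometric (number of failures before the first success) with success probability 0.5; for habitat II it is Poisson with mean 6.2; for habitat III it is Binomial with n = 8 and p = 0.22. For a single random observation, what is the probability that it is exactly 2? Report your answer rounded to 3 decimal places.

Conditional on each habitat, P(X = 2): I: 0.125; II: 0.0390057; III: 0.30519.
By total probability, P(X = 2) = 0.42·0.125 + 0.27·0.0390057 + 0.31·0.30519 = 0.157641.

0.158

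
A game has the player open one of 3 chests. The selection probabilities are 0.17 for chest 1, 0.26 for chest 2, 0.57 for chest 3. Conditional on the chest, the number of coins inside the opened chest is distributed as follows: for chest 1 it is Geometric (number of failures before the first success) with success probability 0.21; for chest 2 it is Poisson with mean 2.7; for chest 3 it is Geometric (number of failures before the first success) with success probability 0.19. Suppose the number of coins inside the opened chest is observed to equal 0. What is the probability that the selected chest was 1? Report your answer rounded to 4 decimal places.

Likelihoods P(X=0 | ·): 1: 0.21; 2: 0.0672055; 3: 0.19.
Posterior ∝ prior × likelihood. Numerator for 1: 0.17·0.21 = 0.0357.
Normalizing constant: 0.17·0.21 + 0.26·0.0672055 + 0.57·0.19 = 0.161473.
P(1 | observation) = 0.0357 / 0.161473 = 0.221089.

0.2211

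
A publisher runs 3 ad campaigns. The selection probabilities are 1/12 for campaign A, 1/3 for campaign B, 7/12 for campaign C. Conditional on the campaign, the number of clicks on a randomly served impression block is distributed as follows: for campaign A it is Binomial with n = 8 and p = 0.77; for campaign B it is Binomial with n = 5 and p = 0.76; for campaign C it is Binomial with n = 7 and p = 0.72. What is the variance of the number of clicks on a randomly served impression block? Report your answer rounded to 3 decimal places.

1.760

Per component, A: μ=6.16, E[X²]=39.3624; B: μ=3.8, E[X²]=15.352; C: μ=5.04, E[X²]=26.8128.
E[X] = 0.0833333·6.16 + 0.333333·3.8 + 0.583333·5.04 = 4.72.
E[X²] = 0.0833333·39.3624 + 0.333333·15.352 + 0.583333·26.8128 = 24.0383.
Var(X) = E[X²] − (E[X])² = 24.0383 − 22.2784 = 1.75993.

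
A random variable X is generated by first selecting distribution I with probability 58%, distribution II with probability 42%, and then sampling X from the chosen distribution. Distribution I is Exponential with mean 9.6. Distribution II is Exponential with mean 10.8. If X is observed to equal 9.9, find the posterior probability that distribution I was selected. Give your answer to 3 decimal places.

Likelihoods f(9.9 | ·): I: 0.0371418; II: 0.0370231.
Posterior ∝ prior × likelihood. Numerator for I: 0.58·0.0371418 = 0.0215422.
Normalizing constant: 0.58·0.0371418 + 0.42·0.0370231 = 0.0370919.
P(I | observation) = 0.0215422 / 0.0370919 = 0.580779.

0.581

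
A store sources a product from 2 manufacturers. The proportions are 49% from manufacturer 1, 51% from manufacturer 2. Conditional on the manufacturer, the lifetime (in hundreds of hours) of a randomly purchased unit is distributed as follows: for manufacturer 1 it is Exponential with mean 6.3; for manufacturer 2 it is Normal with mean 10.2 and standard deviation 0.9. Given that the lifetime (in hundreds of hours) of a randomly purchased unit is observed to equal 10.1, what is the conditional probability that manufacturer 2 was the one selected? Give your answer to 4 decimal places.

Likelihoods f(10.1 | ·): 1: 0.0319455; 2: 0.440541.
Posterior ∝ prior × likelihood. Numerator for 2: 0.51·0.440541 = 0.224676.
Normalizing constant: 0.49·0.0319455 + 0.51·0.440541 = 0.240329.
P(2 | observation) = 0.224676 / 0.240329 = 0.934867.

0.9349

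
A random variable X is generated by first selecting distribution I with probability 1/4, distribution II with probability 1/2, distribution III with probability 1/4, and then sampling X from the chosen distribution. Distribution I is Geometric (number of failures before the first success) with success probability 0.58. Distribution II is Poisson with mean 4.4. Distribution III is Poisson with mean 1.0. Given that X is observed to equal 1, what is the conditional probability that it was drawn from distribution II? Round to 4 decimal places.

0.1502

Likelihoods P(X=1 | ·): I: 0.2436; II: 0.0540203; III: 0.367879.
Posterior ∝ prior × likelihood. Numerator for II: 0.5·0.0540203 = 0.0270101.
Normalizing constant: 0.25·0.2436 + 0.5·0.0540203 + 0.25·0.367879 = 0.17988.
P(II | observation) = 0.0270101 / 0.17988 = 0.150156.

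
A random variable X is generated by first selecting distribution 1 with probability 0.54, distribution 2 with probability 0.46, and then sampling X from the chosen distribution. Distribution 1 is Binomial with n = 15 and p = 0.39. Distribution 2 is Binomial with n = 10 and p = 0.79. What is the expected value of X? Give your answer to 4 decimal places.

6.7930

Component means — 1: 5.85; 2: 7.9.
E[X] = 0.54·5.85 + 0.46·7.9 = 6.793.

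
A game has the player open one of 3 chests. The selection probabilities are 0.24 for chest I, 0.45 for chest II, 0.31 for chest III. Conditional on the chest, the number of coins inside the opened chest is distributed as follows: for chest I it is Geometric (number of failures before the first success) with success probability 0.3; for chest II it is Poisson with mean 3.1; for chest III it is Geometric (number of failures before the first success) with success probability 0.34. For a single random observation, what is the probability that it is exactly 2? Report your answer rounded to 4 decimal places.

Conditional on each chest, P(X = 2): I: 0.147; II: 0.216461; III: 0.148104.
By total probability, P(X = 2) = 0.24·0.147 + 0.45·0.216461 + 0.31·0.148104 = 0.1786.

0.1786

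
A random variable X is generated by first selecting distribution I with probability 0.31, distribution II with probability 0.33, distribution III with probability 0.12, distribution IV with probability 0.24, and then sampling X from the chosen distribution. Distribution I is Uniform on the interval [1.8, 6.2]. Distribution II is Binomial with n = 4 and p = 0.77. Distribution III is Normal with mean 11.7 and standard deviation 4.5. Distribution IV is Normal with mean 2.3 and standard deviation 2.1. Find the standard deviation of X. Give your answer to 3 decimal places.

3.502

Per component, I: μ=4, E[X²]=17.6133; II: μ=3.08, E[X²]=10.1948; III: μ=11.7, E[X²]=157.14; IV: μ=2.3, E[X²]=9.7.
E[X] = 0.31·4 + 0.33·3.08 + 0.12·11.7 + 0.24·2.3 = 4.2124.
E[X²] = 0.31·17.6133 + 0.33·10.1948 + 0.12·157.14 + 0.24·9.7 = 30.0092.
Var(X) = E[X²] − (E[X])² = 30.0092 − 17.7443 = 12.2649.
SD(X) = √12.2649 = 3.50213.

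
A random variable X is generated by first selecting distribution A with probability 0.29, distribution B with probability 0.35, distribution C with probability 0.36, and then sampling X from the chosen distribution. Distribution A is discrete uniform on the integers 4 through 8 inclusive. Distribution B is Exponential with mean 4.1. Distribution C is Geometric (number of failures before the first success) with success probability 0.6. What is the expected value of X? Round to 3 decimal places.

Component means — A: 6; B: 4.1; C: 0.666667.
E[X] = 0.29·6 + 0.35·4.1 + 0.36·0.666667 = 3.415.

3.415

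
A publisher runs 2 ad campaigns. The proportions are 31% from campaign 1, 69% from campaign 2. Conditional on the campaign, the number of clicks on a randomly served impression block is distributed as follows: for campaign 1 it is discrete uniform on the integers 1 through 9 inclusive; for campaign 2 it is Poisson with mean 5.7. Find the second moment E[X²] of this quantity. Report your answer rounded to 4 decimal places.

36.1678

For each component E[X²] = Var + (mean)², giving 1: 31.6667; 2: 38.19.
Overall E[X²] = 0.31·31.6667 + 0.69·38.19 = 36.1678.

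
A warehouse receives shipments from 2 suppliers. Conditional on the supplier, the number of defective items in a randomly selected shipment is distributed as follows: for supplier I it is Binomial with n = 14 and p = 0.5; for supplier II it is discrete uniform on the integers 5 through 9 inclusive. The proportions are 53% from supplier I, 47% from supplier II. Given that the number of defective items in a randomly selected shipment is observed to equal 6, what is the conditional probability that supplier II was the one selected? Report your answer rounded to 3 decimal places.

Likelihoods P(X=6 | ·): I: 0.183289; II: 0.2.
Posterior ∝ prior × likelihood. Numerator for II: 0.47·0.2 = 0.094.
Normalizing constant: 0.53·0.183289 + 0.47·0.2 = 0.191143.
P(II | observation) = 0.094 / 0.191143 = 0.491779.

0.492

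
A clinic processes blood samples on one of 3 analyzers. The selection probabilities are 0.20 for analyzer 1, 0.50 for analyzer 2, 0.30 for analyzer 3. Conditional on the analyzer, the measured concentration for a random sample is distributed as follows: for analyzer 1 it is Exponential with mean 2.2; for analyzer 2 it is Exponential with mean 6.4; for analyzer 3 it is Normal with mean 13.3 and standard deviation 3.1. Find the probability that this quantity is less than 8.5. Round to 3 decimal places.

0.582

Conditional on each analyzer, P(X < 8.5): 1: 0.979008; 2: 0.735026; 3: 0.0607646.
By total probability, P(X < 8.5) = 0.2·0.979008 + 0.5·0.735026 + 0.3·0.0607646 = 0.581544.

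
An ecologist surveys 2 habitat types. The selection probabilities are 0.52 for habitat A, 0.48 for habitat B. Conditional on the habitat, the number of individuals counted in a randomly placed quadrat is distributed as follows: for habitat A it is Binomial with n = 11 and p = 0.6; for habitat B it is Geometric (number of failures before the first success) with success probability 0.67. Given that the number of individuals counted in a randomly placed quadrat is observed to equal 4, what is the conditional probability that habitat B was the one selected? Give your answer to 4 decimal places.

Likelihoods P(X=4 | ·): A: 0.0700711; B: 0.00794567.
Posterior ∝ prior × likelihood. Numerator for B: 0.48·0.00794567 = 0.00381392.
Normalizing constant: 0.52·0.0700711 + 0.48·0.00794567 = 0.0402509.
P(B | observation) = 0.00381392 / 0.0402509 = 0.0947537.

0.0948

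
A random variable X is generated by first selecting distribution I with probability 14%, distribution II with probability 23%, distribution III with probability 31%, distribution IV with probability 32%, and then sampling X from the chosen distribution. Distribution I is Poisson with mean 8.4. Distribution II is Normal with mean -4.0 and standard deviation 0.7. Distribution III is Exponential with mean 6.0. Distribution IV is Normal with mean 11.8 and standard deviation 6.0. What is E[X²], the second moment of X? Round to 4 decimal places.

93.2439

For each component E[X²] = Var + (mean)², giving I: 78.96; II: 16.49; III: 72; IV: 175.24.
Overall E[X²] = 0.14·78.96 + 0.23·16.49 + 0.31·72 + 0.32·175.24 = 93.2439.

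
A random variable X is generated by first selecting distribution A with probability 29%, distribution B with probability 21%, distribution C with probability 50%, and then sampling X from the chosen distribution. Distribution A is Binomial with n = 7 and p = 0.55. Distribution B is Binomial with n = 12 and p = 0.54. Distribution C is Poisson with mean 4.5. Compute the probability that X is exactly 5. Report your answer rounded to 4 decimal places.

0.1808

Conditional on each component, P(X = 5): A: 0.214022; B: 0.158489; C: 0.170827.
By total probability, P(X = 5) = 0.29·0.214022 + 0.21·0.158489 + 0.5·0.170827 = 0.180762.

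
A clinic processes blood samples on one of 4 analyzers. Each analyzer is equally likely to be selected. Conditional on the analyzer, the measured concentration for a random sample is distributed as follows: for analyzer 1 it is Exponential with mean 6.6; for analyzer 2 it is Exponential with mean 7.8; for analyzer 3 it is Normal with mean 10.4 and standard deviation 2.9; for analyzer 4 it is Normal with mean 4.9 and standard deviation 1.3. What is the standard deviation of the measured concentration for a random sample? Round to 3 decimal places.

Per component, 1: μ=6.6, E[X²]=87.12; 2: μ=7.8, E[X²]=121.68; 3: μ=10.4, E[X²]=116.57; 4: μ=4.9, E[X²]=25.7.
E[X] = 0.25·6.6 + 0.25·7.8 + 0.25·10.4 + 0.25·4.9 = 7.425.
E[X²] = 0.25·87.12 + 0.25·121.68 + 0.25·116.57 + 0.25·25.7 = 87.7675.
Var(X) = E[X²] − (E[X])² = 87.7675 − 55.1306 = 32.6369.
SD(X) = √32.6369 = 5.71287.

5.713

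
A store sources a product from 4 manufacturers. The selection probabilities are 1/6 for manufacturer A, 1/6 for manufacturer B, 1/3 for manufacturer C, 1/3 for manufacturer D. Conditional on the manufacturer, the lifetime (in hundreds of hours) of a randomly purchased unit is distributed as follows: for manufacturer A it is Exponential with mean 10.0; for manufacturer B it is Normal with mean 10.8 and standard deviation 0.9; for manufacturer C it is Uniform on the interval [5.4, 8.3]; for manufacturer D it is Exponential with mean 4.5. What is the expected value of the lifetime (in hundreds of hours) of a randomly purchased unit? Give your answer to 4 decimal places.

Component means — A: 10; B: 10.8; C: 6.85; D: 4.5.
E[X] = 0.166667·10 + 0.166667·10.8 + 0.333333·6.85 + 0.333333·4.5 = 7.25.

7.2500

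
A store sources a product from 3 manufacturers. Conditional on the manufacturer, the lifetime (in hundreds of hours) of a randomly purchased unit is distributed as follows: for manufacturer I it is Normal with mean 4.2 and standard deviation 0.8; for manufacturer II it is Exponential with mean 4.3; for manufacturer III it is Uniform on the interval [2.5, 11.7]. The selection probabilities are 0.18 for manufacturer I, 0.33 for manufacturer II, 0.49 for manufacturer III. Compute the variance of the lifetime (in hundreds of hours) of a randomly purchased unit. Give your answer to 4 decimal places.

Per component, I: μ=4.2, E[X²]=18.28; II: μ=4.3, E[X²]=36.98; III: μ=7.1, E[X²]=57.4633.
E[X] = 0.18·4.2 + 0.33·4.3 + 0.49·7.1 = 5.654.
E[X²] = 0.18·18.28 + 0.33·36.98 + 0.49·57.4633 = 43.6508.
Var(X) = E[X²] − (E[X])² = 43.6508 − 31.9677 = 11.6831.

11.6831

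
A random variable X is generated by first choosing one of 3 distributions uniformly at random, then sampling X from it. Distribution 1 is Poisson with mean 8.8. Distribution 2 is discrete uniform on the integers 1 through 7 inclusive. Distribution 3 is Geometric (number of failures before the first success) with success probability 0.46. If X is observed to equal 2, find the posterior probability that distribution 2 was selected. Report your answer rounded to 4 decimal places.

Likelihoods P(X=2 | ·): 1: 0.00583638; 2: 0.142857; 3: 0.134136.
Posterior ∝ prior × likelihood. Numerator for 2: 0.333333·0.142857 = 0.047619.
Normalizing constant: 0.333333·0.00583638 + 0.333333·0.142857 + 0.333333·0.134136 = 0.0942765.
P(2 | observation) = 0.047619 / 0.0942765 = 0.5051.

0.5051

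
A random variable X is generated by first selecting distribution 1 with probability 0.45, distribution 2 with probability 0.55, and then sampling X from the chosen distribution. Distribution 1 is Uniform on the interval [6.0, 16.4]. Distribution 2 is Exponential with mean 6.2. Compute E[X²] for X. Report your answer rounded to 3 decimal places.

For each component E[X²] = Var + (mean)², giving 1: 134.453; 2: 76.88.
Overall E[X²] = 0.45·134.453 + 0.55·76.88 = 102.788.

102.788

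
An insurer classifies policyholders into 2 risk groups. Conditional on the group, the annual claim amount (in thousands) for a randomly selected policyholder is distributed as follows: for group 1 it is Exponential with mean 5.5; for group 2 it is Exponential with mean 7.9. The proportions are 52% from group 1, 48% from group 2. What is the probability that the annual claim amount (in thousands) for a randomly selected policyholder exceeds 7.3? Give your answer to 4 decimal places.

0.3284

Conditional on each group, P(X > 7.3): 1: 0.2652; 2: 0.396908.
By total probability, P(X > 7.3) = 0.52·0.2652 + 0.48·0.396908 = 0.32842.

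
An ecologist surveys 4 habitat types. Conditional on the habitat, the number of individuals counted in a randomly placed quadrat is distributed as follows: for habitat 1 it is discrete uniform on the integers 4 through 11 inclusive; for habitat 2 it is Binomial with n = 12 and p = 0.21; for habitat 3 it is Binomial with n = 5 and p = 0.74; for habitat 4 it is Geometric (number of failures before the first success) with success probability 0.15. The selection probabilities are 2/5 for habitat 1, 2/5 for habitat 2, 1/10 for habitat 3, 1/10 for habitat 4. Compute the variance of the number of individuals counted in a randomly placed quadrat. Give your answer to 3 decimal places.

11.941

Per component, 1: μ=7.5, E[X²]=61.5; 2: μ=2.52, E[X²]=8.3412; 3: μ=3.7, E[X²]=14.652; 4: μ=5.66667, E[X²]=69.8889.
E[X] = 0.4·7.5 + 0.4·2.52 + 0.1·3.7 + 0.1·5.66667 = 4.94467.
E[X²] = 0.4·61.5 + 0.4·8.3412 + 0.1·14.652 + 0.1·69.8889 = 36.3906.
Var(X) = E[X²] − (E[X])² = 36.3906 − 24.4497 = 11.9408.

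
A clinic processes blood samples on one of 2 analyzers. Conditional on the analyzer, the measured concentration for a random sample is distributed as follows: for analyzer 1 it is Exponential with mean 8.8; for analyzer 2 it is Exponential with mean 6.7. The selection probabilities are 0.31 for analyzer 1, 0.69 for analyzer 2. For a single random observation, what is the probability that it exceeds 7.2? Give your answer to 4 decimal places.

0.3724

Conditional on each analyzer, P(X > 7.2): 1: 0.441233; 2: 0.341425.
By total probability, P(X > 7.2) = 0.31·0.441233 + 0.69·0.341425 = 0.372366.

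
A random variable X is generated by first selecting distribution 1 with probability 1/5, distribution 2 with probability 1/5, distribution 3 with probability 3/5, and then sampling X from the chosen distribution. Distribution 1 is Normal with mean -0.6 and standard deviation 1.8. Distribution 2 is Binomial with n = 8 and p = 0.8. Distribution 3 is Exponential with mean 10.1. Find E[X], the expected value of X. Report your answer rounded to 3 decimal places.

7.220

Component means — 1: -0.6; 2: 6.4; 3: 10.1.
E[X] = 0.2·-0.6 + 0.2·6.4 + 0.6·10.1 = 7.22.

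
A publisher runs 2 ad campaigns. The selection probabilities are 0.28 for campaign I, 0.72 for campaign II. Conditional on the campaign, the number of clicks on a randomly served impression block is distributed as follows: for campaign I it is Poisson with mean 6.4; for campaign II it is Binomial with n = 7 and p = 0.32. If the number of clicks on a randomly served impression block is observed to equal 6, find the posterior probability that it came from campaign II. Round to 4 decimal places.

Likelihoods P(X=6 | ·): I: 0.158585; II: 0.00511101.
Posterior ∝ prior × likelihood. Numerator for II: 0.72·0.00511101 = 0.00367993.
Normalizing constant: 0.28·0.158585 + 0.72·0.00511101 = 0.0480838.
P(II | observation) = 0.00367993 / 0.0480838 = 0.0765316.

0.0765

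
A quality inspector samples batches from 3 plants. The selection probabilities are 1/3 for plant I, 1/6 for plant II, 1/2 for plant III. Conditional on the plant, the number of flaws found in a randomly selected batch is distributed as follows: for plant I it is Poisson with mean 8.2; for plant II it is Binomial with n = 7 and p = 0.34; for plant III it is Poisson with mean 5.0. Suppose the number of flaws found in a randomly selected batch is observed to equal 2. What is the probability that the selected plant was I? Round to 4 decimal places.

0.0321

Likelihoods P(X=2 | ·): I: 0.00923385; II: 0.304016; III: 0.0842243.
Posterior ∝ prior × likelihood. Numerator for I: 0.333333·0.00923385 = 0.00307795.
Normalizing constant: 0.333333·0.00923385 + 0.166667·0.304016 + 0.5·0.0842243 = 0.0958595.
P(I | observation) = 0.00307795 / 0.0958595 = 0.032109.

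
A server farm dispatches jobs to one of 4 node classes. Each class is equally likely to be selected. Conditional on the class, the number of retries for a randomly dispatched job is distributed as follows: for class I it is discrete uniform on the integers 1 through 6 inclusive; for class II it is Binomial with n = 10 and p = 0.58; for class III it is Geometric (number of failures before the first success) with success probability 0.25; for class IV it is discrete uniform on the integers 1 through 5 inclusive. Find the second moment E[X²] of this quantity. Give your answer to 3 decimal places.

For each component E[X²] = Var + (mean)², giving I: 15.1667; II: 36.076; III: 21; IV: 11.
Overall E[X²] = 0.25·15.1667 + 0.25·36.076 + 0.25·21 + 0.25·11 = 20.8107.

20.811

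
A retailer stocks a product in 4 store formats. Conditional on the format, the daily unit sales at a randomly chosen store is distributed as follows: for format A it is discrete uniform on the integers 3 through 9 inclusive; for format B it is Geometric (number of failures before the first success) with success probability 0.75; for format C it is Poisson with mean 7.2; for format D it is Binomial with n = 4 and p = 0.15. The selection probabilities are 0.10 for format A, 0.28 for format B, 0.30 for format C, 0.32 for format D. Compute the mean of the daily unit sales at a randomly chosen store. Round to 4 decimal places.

3.0453

Component means — A: 6; B: 0.333333; C: 7.2; D: 0.6.
E[X] = 0.1·6 + 0.28·0.333333 + 0.3·7.2 + 0.32·0.6 = 3.04533.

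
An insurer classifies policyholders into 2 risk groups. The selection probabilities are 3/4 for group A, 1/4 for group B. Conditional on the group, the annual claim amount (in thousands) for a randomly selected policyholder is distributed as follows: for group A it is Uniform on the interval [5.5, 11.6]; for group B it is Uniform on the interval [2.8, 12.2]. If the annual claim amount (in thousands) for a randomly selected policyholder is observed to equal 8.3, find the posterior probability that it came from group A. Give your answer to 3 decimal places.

Likelihoods f(8.3 | ·): A: 0.163934; B: 0.106383.
Posterior ∝ prior × likelihood. Numerator for A: 0.75·0.163934 = 0.122951.
Normalizing constant: 0.75·0.163934 + 0.25·0.106383 = 0.149547.
P(A | observation) = 0.122951 / 0.149547 = 0.822157.

0.822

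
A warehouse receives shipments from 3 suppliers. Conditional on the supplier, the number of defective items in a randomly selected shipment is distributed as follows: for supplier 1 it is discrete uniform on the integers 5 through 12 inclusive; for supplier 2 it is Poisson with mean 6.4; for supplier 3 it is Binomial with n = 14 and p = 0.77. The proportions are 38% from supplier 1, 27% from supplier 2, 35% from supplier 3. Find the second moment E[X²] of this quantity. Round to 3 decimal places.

83.778

For each component E[X²] = Var + (mean)², giving 1: 77.5; 2: 47.36; 3: 118.688.
Overall E[X²] = 0.38·77.5 + 0.27·47.36 + 0.35·118.688 = 83.7779.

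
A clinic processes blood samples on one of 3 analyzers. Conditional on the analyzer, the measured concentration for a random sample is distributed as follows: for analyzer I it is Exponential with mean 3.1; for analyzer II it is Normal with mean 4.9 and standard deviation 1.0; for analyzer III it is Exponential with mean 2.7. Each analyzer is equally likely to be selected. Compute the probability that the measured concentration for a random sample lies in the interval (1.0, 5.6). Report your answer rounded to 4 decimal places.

Conditional on each analyzer, P(1.0 < X < 5.6): I: 0.560042; II: 0.757988; III: 0.564806.
By total probability, P(1.0 < X < 5.6) = 0.333333·0.560042 + 0.333333·0.757988 + 0.333333·0.564806 = 0.627612.

0.6276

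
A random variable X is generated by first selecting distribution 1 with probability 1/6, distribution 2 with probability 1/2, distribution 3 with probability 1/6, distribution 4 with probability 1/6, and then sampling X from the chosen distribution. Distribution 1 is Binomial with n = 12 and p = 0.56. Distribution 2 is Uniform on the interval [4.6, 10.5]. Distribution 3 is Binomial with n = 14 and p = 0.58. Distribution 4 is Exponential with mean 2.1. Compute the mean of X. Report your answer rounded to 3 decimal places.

Component means — 1: 6.72; 2: 7.55; 3: 8.12; 4: 2.1.
E[X] = 0.166667·6.72 + 0.5·7.55 + 0.166667·8.12 + 0.166667·2.1 = 6.59833.

6.598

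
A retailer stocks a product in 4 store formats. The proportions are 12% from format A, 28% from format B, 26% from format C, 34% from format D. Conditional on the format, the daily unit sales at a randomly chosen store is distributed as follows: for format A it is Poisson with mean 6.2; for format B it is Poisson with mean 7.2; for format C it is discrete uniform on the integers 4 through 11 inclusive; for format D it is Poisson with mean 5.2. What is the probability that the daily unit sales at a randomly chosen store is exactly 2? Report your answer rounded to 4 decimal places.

0.0355

Conditional on each format, P(X = 2): A: 0.0390057; B: 0.0193515; C: 0; D: 0.074584.
By total probability, P(X = 2) = 0.12·0.0390057 + 0.28·0.0193515 + 0.26·0 + 0.34·0.074584 = 0.0354576.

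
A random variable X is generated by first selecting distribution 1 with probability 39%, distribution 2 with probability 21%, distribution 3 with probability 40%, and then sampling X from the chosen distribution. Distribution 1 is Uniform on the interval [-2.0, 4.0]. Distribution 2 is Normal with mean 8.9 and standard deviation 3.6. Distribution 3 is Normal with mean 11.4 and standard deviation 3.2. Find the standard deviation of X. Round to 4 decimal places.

5.5224

Per component, 1: μ=1, E[X²]=4; 2: μ=8.9, E[X²]=92.17; 3: μ=11.4, E[X²]=140.2.
E[X] = 0.39·1 + 0.21·8.9 + 0.4·11.4 = 6.819.
E[X²] = 0.39·4 + 0.21·92.17 + 0.4·140.2 = 76.9957.
Var(X) = E[X²] − (E[X])² = 76.9957 − 46.4988 = 30.4969.
SD(X) = √30.4969 = 5.5224.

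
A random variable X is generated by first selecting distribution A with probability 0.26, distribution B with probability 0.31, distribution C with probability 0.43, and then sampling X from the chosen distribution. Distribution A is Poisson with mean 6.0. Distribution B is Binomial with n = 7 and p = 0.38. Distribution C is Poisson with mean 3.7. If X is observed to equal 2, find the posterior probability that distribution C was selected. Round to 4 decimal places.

0.4268

Likelihoods P(X=2 | ·): A: 0.0446175; B: 0.277808; C: 0.169233.
Posterior ∝ prior × likelihood. Numerator for C: 0.43·0.169233 = 0.07277.
Normalizing constant: 0.26·0.0446175 + 0.31·0.277808 + 0.43·0.169233 = 0.170491.
P(C | observation) = 0.07277 / 0.170491 = 0.426826.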